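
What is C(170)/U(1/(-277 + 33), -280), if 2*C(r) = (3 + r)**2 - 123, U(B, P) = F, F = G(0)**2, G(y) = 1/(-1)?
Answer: 14903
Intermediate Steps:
G(y) = -1
F = 1 (F = (-1)**2 = 1)
U(B, P) = 1
C(r) = -123/2 + (3 + r)**2/2 (C(r) = ((3 + r)**2 - 123)/2 = (-123 + (3 + r)**2)/2 = -123/2 + (3 + r)**2/2)
C(170)/U(1/(-277 + 33), -280) = (-123/2 + (3 + 170)**2/2)/1 = (-123/2 + (1/2)*173**2)*1 = (-123/2 + (1/2)*29929)*1 = (-123/2 + 29929/2)*1 = 14903*1 = 14903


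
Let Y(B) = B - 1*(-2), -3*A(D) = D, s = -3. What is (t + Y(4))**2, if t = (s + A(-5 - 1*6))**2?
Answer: 3364/81 ≈ 41.531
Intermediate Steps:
A(D) = -D/3
Y(B) = 2 + B (Y(B) = B + 2 = 2 + B)
t = 4/9 (t = (-3 - (-5 - 1*6)/3)**2 = (-3 - (-5 - 6)/3)**2 = (-3 - 1/3*(-11))**2 = (-3 + 11/3)**2 = (2/3)**2 = 4/9 ≈ 0.44444)
(t + Y(4))**2 = (4/9 + (2 + 4))**2 = (4/9 + 6)**2 = (58/9)**2 = 3364/81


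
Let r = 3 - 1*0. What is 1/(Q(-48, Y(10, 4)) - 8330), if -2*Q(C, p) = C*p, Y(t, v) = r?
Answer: -1/8258 ≈ -0.00012109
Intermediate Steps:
r = 3 (r = 3 + 0 = 3)
Y(t, v) = 3
Q(C, p) = -C*p/2
1/(Q(-48, Y(10, 4)) - 8330) = 1/(-½*(-48)*3 - 8330) = 1/(72 - 8330) = 1/(-8258) = -1/8258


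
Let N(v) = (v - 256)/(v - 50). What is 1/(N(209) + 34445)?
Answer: 159/5476708 ≈ 2.9032e-5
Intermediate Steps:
N(v) = (-256 + v)/(-50 + v)
1/(N(209) + 34445) = 1/((-256 + 209)/(-50 + 209) + 34445) = 1/(-47/159 + 34445) = 1/(5476708/159) = 159/5476708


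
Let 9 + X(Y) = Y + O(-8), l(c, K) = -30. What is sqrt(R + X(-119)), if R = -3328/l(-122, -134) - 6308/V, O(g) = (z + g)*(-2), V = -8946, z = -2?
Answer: sqrt(202214390)/7455 ≈ 1.9075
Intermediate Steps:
O(g) = 4 - 2*g (O(g) = (-2 + g)*(-2) = 4 - 2*g)
R = 2496794/22365 (R = -3328/(-30) - 6308/(-8946) = -3328*(-1/30) - 6308*(-1/8946) = 1664/15 + 3154/4473 = 2496794/22365 ≈ 111.64)
X(Y) = 11 + Y (X(Y) = -9 + (Y + (4 - 2*(-8))) = -9 + (Y + (4 + 16)) = -9 + (Y + 20) = -9 + (20 + Y) = 11 + Y)
sqrt(R + X(-119)) = sqrt(2496794/22365 + (11 - 119)) = sqrt(2496794/22365 - 108) = sqrt(81374/22365) = sqrt(202214390)/7455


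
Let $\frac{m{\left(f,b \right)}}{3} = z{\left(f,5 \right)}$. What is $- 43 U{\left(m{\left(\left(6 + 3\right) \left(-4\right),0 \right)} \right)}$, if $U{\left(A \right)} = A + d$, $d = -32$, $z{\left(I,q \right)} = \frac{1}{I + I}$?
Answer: $\frac{33067}{24} \approx 1377.8$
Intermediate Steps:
$z{\left(I,q \right)} = \frac{1}{2 I}$
$m{\left(f,b \right)} = \frac{3}{2 f}$ ($m{\left(f,b \right)} = 3 \frac{1}{2 f} = \frac{3}{2 f}$)
$U{\left(A \right)} = -32 + A$ ($U{\left(A \right)} = A - 32 = -32 + A$)
$- 43 U{\left(m{\left(\left(6 + 3\right) \left(-4\right),0 \right)} \right)} = - 43 \left(-32 + \frac{3}{2 \left(6 + 3\right) \left(-4\right)}\right) = - 43 \left(-32 + \frac{3}{2 \cdot 9 \left(-4\right)}\right) = - 43 \left(-32 + \frac{3}{2 \left(-36\right)}\right) = - 43 \left(-32 + \frac{3}{2} \left(- \frac{1}{36}\right)\right) = - 43 \left(-32 - \frac{1}{24}\right) = \left(-43\right) \left(- \frac{769}{24}\right) = \frac{33067}{24}$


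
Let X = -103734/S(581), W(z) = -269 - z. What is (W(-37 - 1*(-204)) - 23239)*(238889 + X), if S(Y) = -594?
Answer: -62258147500/11 ≈ -5.6598e+9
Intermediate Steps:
X = 1921/11 (X = -103734/(-594) = -103734*(-1/594) = 1921/11 ≈ 174.64)
(W(-37 - 1*(-204)) - 23239)*(238889 + X) = ((-269 - (-37 - 1*(-204))) - 23239)*(238889 + 1921/11) = ((-269 - (-37 + 204)) - 23239)*(2629700/11) = ((-269 - 1*167) - 23239)*(2629700/11) = ((-269 - 167) - 23239)*(2629700/11) = (-436 - 23239)*(2629700/11) = -23675*2629700/11 = -62258147500/11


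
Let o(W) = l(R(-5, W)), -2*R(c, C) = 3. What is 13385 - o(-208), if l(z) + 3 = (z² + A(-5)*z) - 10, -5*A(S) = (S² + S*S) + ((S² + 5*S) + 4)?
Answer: 267591/20 ≈ 13380.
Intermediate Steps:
R(c, C) = -3/2 (R(c, C) = -½*3 = -3/2)
A(S) = -⅘ - S - 3*S²/5 (A(S) = -((S² + S*S) + ((S² + 5*S) + 4))/5 = -((S² + S²) + (4 + S² + 5*S))/5 = -(2*S² + (4 + S² + 5*S))/5 = -(4 + 3*S² + 5*S)/5 = -⅘ - S - 3*S²/5)
l(z) = -13 + z² - 54*z/5 (l(z) = -3 + ((z² + (-⅘ - 1*(-5) - ⅗*(-5)²)*z) - 10) = -3 + ((z² + (-⅘ + 5 - ⅗*25)*z) - 10) = -3 + ((z² + (-⅘ + 5 - 15)*z) - 10) = -3 + ((z² - 54*z/5) - 10) = -3 + (-10 + z² - 54*z/5) = -13 + z² - 54*z/5)
o(W) = 109/20 (o(W) = -13 + (-3/2)² - 54/5*(-3/2) = -13 + 9/4 + 81/5 = 109/20)
13385 - o(-208) = 13385 - 1*109/20 = 13385 - 109/20 = 267591/20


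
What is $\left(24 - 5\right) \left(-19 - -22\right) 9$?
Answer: $513$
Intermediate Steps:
$\left(24 - 5\right) \left(-19 - -22\right) 9 = \left(24 - 5\right) \left(-19 + 22\right) 9 = 19 \cdot 3 \cdot 9 = 57 \cdot 9 = 513$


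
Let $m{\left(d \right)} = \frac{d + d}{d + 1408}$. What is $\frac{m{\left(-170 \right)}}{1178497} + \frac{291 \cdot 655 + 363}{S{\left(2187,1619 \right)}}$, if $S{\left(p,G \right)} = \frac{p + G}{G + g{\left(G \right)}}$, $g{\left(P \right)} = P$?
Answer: $\frac{225541559415498946}{1388218790629} \approx 1.6247 \cdot 10^{5}$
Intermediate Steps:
$S{\left(p,G \right)} = \frac{G + p}{2 G}$ ($S{\left(p,G \right)} = \frac{p + G}{G + G} = \frac{G + p}{2 G}$)
$m{\left(d \right)} = \frac{2 d}{1408 + d}$
$\frac{m{\left(-170 \right)}}{1178497} + \frac{291 \cdot 655 + 363}{S{\left(2187,1619 \right)}} = \frac{2 \left(-170\right) \frac{1}{1408 - 170}}{1178497} + \frac{291 \cdot 655 + 363}{\frac{1}{2} \cdot \frac{1}{1619} \left(1619 + 2187\right)} = 2 \left(-170\right) \frac{1}{1238} \cdot \frac{1}{1178497} + \frac{190605 + 363}{\frac{1}{2} \cdot \frac{1}{1619} \cdot 3806} = 2 \left(-170\right) \frac{1}{1238} \cdot \frac{1}{1178497} + \frac{190968}{\frac{1903}{1619}} = \left(- \frac{170}{619}\right) \frac{1}{1178497} + 190968 \cdot \frac{1619}{1903} = - \frac{170}{729489643} + \frac{309177192}{1903} = \frac{225541559415498946}{1388218790629}$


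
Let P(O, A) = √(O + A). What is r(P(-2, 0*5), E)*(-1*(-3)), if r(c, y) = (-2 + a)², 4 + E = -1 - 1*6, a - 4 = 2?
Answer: 48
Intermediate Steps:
a = 6 (a = 4 + 2 = 6)
E = -11 (E = -4 + (-1 - 1*6) = -4 + (-1 - 6) = -4 - 7 = -11)
P(O, A) = √(A + O)
r(c, y) = 16 (r(c, y) = (-2 + 6)² = 4² = 16)
r(P(-2, 0*5), E)*(-1*(-3)) = 16*(-1*(-3)) = 16*3 = 48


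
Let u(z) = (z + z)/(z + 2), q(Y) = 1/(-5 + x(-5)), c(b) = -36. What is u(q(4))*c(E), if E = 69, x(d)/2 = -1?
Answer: 72/13 ≈ 5.5385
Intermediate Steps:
x(d) = -2 (x(d) = 2*(-1) = -2)
q(Y) = -1/7 (q(Y) = 1/(-5 - 2) = 1/(-7) = -1/7)
u(z) = 2*z/(2 + z) (u(z) = (2*z)/(2 + z) = 2*z/(2 + z))
u(q(4))*c(E) = (2*(-1/7)/(2 - 1/7))*(-36) = (2*(-1/7)/(13/7))*(-36) = (2*(-1/7)*(7/13))*(-36) = -2/13*(-36) = 72/13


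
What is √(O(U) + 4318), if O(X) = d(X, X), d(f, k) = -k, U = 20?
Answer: √4298 ≈ 65.559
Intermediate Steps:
O(X) = -X
√(O(U) + 4318) = √(-1*20 + 4318) = √(-20 + 4318) = √4298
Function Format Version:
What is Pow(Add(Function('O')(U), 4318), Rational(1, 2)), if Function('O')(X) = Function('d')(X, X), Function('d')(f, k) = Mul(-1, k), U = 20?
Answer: Pow(4298, Rational(1, 2)) ≈ 65.559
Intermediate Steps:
Function('O')(X) = Mul(-1, X)
Pow(Add(Function('O')(U), 4318), Rational(1, 2)) = Pow(Add(Mul(-1, 20), 4318), Rational(1, 2)) = Pow(Add(-20, 4318), Rational(1, 2)) = Pow(4298, Rational(1, 2))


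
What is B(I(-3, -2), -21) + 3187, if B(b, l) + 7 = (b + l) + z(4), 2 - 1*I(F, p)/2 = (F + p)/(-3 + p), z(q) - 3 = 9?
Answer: 3173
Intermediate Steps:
z(q) = 12 (z(q) = 3 + 9 = 12)
I(F, p) = 4 - 2*(F + p)/(-3 + p)
B(b, l) = 5 + b + l (B(b, l) = -7 + ((b + l) + 12) = -7 + (12 + b + l) = 5 + b + l)
B(I(-3, -2), -21) + 3187 = (5 + 2*(-6 - 2 - 1*(-3))/(-3 - 2) - 21) + 3187 = (5 + 2*(-6 - 2 + 3)/(-5) - 21) + 3187 = (5 + 2*(-⅕)*(-5) - 21) + 3187 = (5 + 2 - 21) + 3187 = -14 + 3187 = 3173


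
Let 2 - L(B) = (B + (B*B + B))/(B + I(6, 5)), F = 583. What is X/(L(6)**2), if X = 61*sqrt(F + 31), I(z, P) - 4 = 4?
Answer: 2989*sqrt(614)/100 ≈ 740.64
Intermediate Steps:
I(z, P) = 8 (I(z, P) = 4 + 4 = 8)
L(B) = 2 - (B**2 + 2*B)/(8 + B) (L(B) = 2 - (B + (B*B + B))/(B + 8) = 2 - (B + (B**2 + B))/(8 + B) = 2 - (B + (B + B**2))/(8 + B) = 2 - (B**2 + 2*B)/(8 + B))
X = 61*sqrt(614) (X = 61*sqrt(583 + 31) = 61*sqrt(614) ≈ 1511.5)
X/(L(6)**2) = (61*sqrt(614))/(((16 - 1*6**2)/(8 + 6))**2) = (61*sqrt(614))/(((16 - 1*36)/14)**2) = (61*sqrt(614))/(((16 - 36)/14)**2) = (61*sqrt(614))/(((1/14)*(-20))**2) = (61*sqrt(614))/((-10/7)**2) = (61*sqrt(614))/(100/49) = (61*sqrt(614))*(49/100) = 2989*sqrt(614)/100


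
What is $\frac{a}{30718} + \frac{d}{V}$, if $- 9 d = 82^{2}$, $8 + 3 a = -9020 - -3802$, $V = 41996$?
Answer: $- \frac{108120140}{1451287269} \approx -0.074499$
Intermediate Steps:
$a = -1742$ ($a = - \frac{8}{3} + \frac{-9020 - -3802}{3} = - \frac{8}{3} + \frac{-9020 + 3802}{3} = - \frac{8}{3} + \frac{1}{3} \left(-5218\right) = - \frac{8}{3} - \frac{5218}{3} = -1742$)
$d = - \frac{6724}{9}$ ($d = - \frac{82^{2}}{9} = \left(- \frac{1}{9}\right) 6724 = - \frac{6724}{9} \approx -747.11$)
$\frac{a}{30718} + \frac{d}{V} = - \frac{1742}{30718} - \frac{6724}{9 \cdot 41996} = \left(-1742\right) \frac{1}{30718} - \frac{1681}{94491} = - \frac{871}{15359} - \frac{1681}{94491} = - \frac{108120140}{1451287269}$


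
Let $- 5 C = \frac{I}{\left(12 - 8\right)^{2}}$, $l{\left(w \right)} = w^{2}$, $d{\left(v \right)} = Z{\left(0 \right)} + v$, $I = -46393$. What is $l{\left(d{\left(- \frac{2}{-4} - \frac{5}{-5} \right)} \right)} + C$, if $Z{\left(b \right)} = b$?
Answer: $\frac{46573}{80} \approx 582.16$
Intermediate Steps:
$d{\left(v \right)} = v$ ($d{\left(v \right)} = 0 + v = v$)
$C = \frac{46393}{80}$ ($C = - \frac{\left(-46393\right) \frac{1}{\left(12 - 8\right)^{2}}}{5} = - \frac{\left(-46393\right) \frac{1}{4^{2}}}{5} = - \frac{\left(-46393\right) \frac{1}{16}}{5} = \left(- \frac{1}{5}\right) \left(- \frac{46393}{16}\right) = \frac{46393}{80} \approx 579.91$)
$l{\left(d{\left(- \frac{2}{-4} - \frac{5}{-5} \right)} \right)} + C = \left(- \frac{2}{-4} - \frac{5}{-5}\right)^{2} + \frac{46393}{80} = \left(\left(-2\right) \left(- \frac{1}{4}\right) - -1\right)^{2} + \frac{46393}{80} = \left(\frac{1}{2} + 1\right)^{2} + \frac{46393}{80} = \left(\frac{3}{2}\right)^{2} + \frac{46393}{80} = \frac{9}{4} + \frac{46393}{80} = \frac{46573}{80}$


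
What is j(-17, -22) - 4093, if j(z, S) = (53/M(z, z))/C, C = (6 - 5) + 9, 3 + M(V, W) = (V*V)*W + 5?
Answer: -201007283/49110 ≈ -4093.0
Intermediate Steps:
M(V, W) = 2 + W*V**2 (M(V, W) = -3 + ((V*V)*W + 5) = -3 + (V**2*W + 5) = -3 + (W*V**2 + 5) = -3 + (5 + W*V**2) = 2 + W*V**2)
C = 10 (C = 1 + 9 = 10)
j(z, S) = 53/(10*(2 + z**3)) (j(z, S) = (53/(2 + z*z**2))/10 = (53/(2 + z**3))*(1/10) = 53/(10*(2 + z**3)))
j(-17, -22) - 4093 = 53/(10*(2 + (-17)**3)) - 4093 = 53/(10*(2 - 4913)) - 4093 = (53/10)/(-4911) - 4093 = (53/10)*(-1/4911) - 4093 = -53/49110 - 4093 = -201007283/49110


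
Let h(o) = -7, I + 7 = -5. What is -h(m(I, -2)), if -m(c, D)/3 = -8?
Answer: 7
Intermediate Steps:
I = -12 (I = -7 - 5 = -12)
m(c, D) = 24 (m(c, D) = -3*(-8) = 24)
-h(m(I, -2)) = -1*(-7) = 7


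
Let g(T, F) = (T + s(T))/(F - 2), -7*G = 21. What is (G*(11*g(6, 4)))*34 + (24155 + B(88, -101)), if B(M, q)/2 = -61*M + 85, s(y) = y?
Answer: 6857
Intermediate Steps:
G = -3 (G = -⅐*21 = -3)
g(T, F) = 2*T/(-2 + F) (g(T, F) = (T + T)/(F - 2) = (2*T)/(-2 + F) = 2*T/(-2 + F))
B(M, q) = 170 - 122*M (B(M, q) = 2*(-61*M + 85) = 2*(85 - 61*M) = 170 - 122*M)
(G*(11*g(6, 4)))*34 + (24155 + B(88, -101)) = -33*2*6/(-2 + 4)*34 + (24155 + (170 - 122*88)) = -33*2*6/2*34 + (24155 + (170 - 10736)) = -33*2*6*(½)*34 + (24155 - 10566) = -33*6*34 + 13589 = -3*66*34 + 13589 = -198*34 + 13589 = -6732 + 13589 = 6857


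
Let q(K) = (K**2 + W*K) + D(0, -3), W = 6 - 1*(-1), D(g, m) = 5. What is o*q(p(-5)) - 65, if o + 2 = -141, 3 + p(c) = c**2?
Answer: -92014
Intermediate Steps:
p(c) = -3 + c**2
o = -143 (o = -2 - 141 = -143)
W = 7 (W = 6 + 1 = 7)
q(K) = 5 + K**2 + 7*K (q(K) = (K**2 + 7*K) + 5 = 5 + K**2 + 7*K)
o*q(p(-5)) - 65 = -143*(5 + (-3 + (-5)**2)**2 + 7*(-3 + (-5)**2)) - 65 = -143*(5 + (-3 + 25)**2 + 7*(-3 + 25)) - 65 = -143*(5 + 22**2 + 7*22) - 65 = -143*(5 + 484 + 154) - 65 = -143*643 - 65 = -91949 - 65 = -92014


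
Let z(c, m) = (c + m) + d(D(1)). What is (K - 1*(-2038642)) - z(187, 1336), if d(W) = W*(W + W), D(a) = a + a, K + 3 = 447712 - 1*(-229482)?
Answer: 2714302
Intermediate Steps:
K = 677191 (K = -3 + (447712 - 1*(-229482)) = -3 + (447712 + 229482) = -3 + 677194 = 677191)
D(a) = 2*a
d(W) = 2*W**2 (d(W) = W*(2*W) = 2*W**2)
z(c, m) = 8 + c + m (z(c, m) = (c + m) + 2*(2*1)**2 = (c + m) + 2*2**2 = (c + m) + 2*4 = (c + m) + 8 = 8 + c + m)
(K - 1*(-2038642)) - z(187, 1336) = (677191 - 1*(-2038642)) - (8 + 187 + 1336) = (677191 + 2038642) - 1*1531 = 2715833 - 1531 = 2714302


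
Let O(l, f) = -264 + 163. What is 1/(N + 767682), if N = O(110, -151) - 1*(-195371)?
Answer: 1/962952 ≈ 1.0385e-6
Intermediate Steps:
O(l, f) = -101
N = 195270 (N = -101 - 1*(-195371) = -101 + 195371 = 195270)
1/(N + 767682) = 1/(195270 + 767682) = 1/962952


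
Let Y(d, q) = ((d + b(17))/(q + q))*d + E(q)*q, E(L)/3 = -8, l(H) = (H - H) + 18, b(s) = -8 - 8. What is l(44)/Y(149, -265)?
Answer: 9540/3350983 ≈ 0.0028469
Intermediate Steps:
b(s) = -16
l(H) = 18 (l(H) = 0 + 18 = 18)
E(L) = -24 (E(L) = 3*(-8) = -24)
Y(d, q) = -24*q + d*(-16 + d)/(2*q) (Y(d, q) = ((d - 16)/(q + q))*d - 24*q = ((-16 + d)/((2*q)))*d - 24*q = ((-16 + d)*(1/(2*q)))*d - 24*q = ((-16 + d)/(2*q))*d - 24*q = d*(-16 + d)/(2*q) - 24*q = -24*q + d*(-16 + d)/(2*q))
l(44)/Y(149, -265) = 18/(((1/2)*(149**2 - 48*(-265)**2 - 16*149)/(-265))) = 18/(((1/2)*(-1/265)*(22201 - 48*70225 - 2384))) = 18/(((1/2)*(-1/265)*(22201 - 3370800 - 2384))) = 18/(((1/2)*(-1/265)*(-3350983))) = 18/(3350983/530) = 18*(530/3350983) = 9540/3350983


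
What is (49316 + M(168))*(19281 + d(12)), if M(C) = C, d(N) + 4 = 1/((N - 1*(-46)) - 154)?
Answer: 22893661261/24 ≈ 9.5390e+8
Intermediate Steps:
d(N) = -4 + 1/(-108 + N) (d(N) = -4 + 1/((N - 1*(-46)) - 154) = -4 + 1/((N + 46) - 154) = -4 + 1/((46 + N) - 154) = -4 + 1/(-108 + N))
(49316 + M(168))*(19281 + d(12)) = (49316 + 168)*(19281 + (433 - 4*12)/(-108 + 12)) = 49484*(19281 + (433 - 48)/(-96)) = 49484*(19281 - 1/96*385) = 49484*(19281 - 385/96) = 49484*(1850591/96) = 22893661261/24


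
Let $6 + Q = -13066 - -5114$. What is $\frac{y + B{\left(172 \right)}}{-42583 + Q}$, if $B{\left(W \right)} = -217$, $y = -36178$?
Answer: $\frac{36395}{50541} \approx 0.72011$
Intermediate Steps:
$Q = -7958$ ($Q = -6 - 7952 = -7958$)
$\frac{y + B{\left(172 \right)}}{-42583 + Q} = \frac{-36178 - 217}{-42583 - 7958} = - \frac{36395}{-50541} = \left(-36395\right) \left(- \frac{1}{50541}\right) = \frac{36395}{50541}$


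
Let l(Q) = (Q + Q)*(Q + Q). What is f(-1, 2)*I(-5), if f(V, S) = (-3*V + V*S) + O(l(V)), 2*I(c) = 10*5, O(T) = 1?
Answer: 50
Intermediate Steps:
l(Q) = 4*Q² (l(Q) = (2*Q)*(2*Q) = 4*Q²)
I(c) = 25 (I(c) = (10*5)/2 = (½)*50 = 25)
f(V, S) = 1 - 3*V + S*V (f(V, S) = (-3*V + V*S) + 1 = (-3*V + S*V) + 1 = 1 - 3*V + S*V)
f(-1, 2)*I(-5) = (1 - 3*(-1) + 2*(-1))*25 = (1 + 3 - 2)*25 = 2*25 = 50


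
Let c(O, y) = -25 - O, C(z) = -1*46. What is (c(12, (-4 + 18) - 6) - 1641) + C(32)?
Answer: -1724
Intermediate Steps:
C(z) = -46
(c(12, (-4 + 18) - 6) - 1641) + C(32) = ((-25 - 1*12) - 1641) - 46 = ((-25 - 12) - 1641) - 46 = (-37 - 1641) - 46 = -1678 - 46 = -1724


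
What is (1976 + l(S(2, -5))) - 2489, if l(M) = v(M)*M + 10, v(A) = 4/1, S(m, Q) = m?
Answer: -495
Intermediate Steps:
v(A) = 4 (v(A) = 4*1 = 4)
l(M) = 10 + 4*M (l(M) = 4*M + 10 = 10 + 4*M)
(1976 + l(S(2, -5))) - 2489 = (1976 + (10 + 4*2)) - 2489 = (1976 + (10 + 8)) - 2489 = (1976 + 18) - 2489 = 1994 - 2489 = -495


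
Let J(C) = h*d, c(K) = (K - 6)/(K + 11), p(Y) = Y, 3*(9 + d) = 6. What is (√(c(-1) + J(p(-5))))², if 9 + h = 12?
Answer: -217/10 ≈ -21.700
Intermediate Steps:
d = -7 (d = -9 + (⅓)*6 = -9 + 2 = -7)
h = 3 (h = -9 + 12 = 3)
c(K) = (-6 + K)/(11 + K)
J(C) = -21 (J(C) = 3*(-7) = -21)
(√(c(-1) + J(p(-5))))² = (√((-6 - 1)/(11 - 1) - 21))² = (√(-7/10 - 21))² = (√(-217/10))² = (I*√2170/10)² = -217/10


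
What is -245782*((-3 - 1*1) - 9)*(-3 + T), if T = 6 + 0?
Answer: 9585498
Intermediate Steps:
T = 6
-245782*((-3 - 1*1) - 9)*(-3 + T) = -245782*((-3 - 1*1) - 9)*(-3 + 6) = -245782*((-3 - 1) - 9)*3 = -245782*(-4 - 9)*3 = -(-3195166)*3 = -245782*(-39) = 9585498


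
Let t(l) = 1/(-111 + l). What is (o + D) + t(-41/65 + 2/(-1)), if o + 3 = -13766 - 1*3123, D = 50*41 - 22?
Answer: -109785569/7386 ≈ -14864.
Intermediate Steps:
D = 2028 (D = 2050 - 22 = 2028)
o = -16892 (o = -3 + (-13766 - 1*3123) = -3 + (-13766 - 3123) = -3 - 16889 = -16892)
(o + D) + t(-41/65 + 2/(-1)) = (-16892 + 2028) + 1/(-111 + (-41/65 + 2/(-1))) = -14864 + 1/(-111 + (-41*1/65 + 2*(-1))) = -14864 + 1/(-111 + (-41/65 - 2)) = -14864 + 1/(-111 - 171/65) = -14864 + 1/(-7386/65) = -14864 - 65/7386 = -109785569/7386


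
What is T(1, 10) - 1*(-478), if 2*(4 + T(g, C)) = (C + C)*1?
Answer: 484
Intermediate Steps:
T(g, C) = -4 + C (T(g, C) = -4 + ((C + C)*1)/2 = -4 + ((2*C)*1)/2 = -4 + (2*C)/2 = -4 + C)
T(1, 10) - 1*(-478) = (-4 + 10) - 1*(-478) = 6 + 478 = 484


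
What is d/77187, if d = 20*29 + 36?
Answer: 56/7017 ≈ 0.0079806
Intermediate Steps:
d = 616 (d = 580 + 36 = 616)
d/77187 = 616/77187 = 616*(1/77187) = 56/7017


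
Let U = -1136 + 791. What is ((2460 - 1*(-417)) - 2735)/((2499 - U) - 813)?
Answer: 142/2031 ≈ 0.069916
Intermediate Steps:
U = -345
((2460 - 1*(-417)) - 2735)/((2499 - U) - 813) = ((2460 - 1*(-417)) - 2735)/((2499 - 1*(-345)) - 813) = ((2460 + 417) - 2735)/((2499 + 345) - 813) = (2877 - 2735)/(2844 - 813) = 142/2031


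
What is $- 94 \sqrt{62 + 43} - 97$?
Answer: $-97 - 94 \sqrt{105} \approx -1060.2$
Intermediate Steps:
$- 94 \sqrt{62 + 43} - 97 = - 94 \sqrt{105} - 97 = -97 - 94 \sqrt{105}$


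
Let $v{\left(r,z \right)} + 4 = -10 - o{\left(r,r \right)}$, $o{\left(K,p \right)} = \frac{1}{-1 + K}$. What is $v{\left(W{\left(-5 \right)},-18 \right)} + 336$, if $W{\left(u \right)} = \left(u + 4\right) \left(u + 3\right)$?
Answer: $321$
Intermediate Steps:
$W{\left(u \right)} = \left(3 + u\right) \left(4 + u\right)$ ($W{\left(u \right)} = \left(4 + u\right) \left(3 + u\right) = \left(3 + u\right) \left(4 + u\right)$)
$v{\left(r,z \right)} = -14 - \frac{1}{-1 + r}$ ($v{\left(r,z \right)} = -4 - \left(10 + \frac{1}{-1 + r}\right) = -14 - \frac{1}{-1 + r}$)
$v{\left(W{\left(-5 \right)},-18 \right)} + 336 = \frac{13 - 14 \left(12 + \left(-5\right)^{2} + 7 \left(-5\right)\right)}{-1 + \left(12 + \left(-5\right)^{2} + 7 \left(-5\right)\right)} + 336 = \frac{13 - 14 \left(12 + 25 - 35\right)}{-1 + \left(12 + 25 - 35\right)} + 336 = \frac{13 - 28}{-1 + 2} + 336 = \frac{13 - 28}{1} + 336 = 1 \left(-15\right) + 336 = -15 + 336 = 321$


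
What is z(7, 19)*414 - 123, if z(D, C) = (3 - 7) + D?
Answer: 1119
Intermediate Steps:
z(D, C) = -4 + D
z(7, 19)*414 - 123 = (-4 + 7)*414 - 123 = 3*414 - 123 = 1242 - 123 = 1119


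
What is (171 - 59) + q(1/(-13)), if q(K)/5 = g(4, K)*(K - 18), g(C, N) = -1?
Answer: 2631/13 ≈ 202.38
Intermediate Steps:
q(K) = 90 - 5*K (q(K) = 5*(-(K - 18)) = 5*(-(-18 + K)) = 5*(18 - K) = 90 - 5*K)
(171 - 59) + q(1/(-13)) = (171 - 59) + (90 - 5/(-13)) = 112 + (90 - 5*(-1/13)) = 112 + (90 + 5/13) = 112 + 1175/13 = 2631/13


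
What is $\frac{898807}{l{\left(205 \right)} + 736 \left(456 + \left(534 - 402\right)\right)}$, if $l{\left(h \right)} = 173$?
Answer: $\frac{898807}{432941} \approx 2.076$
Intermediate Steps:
$\frac{898807}{l{\left(205 \right)} + 736 \left(456 + \left(534 - 402\right)\right)} = \frac{898807}{173 + 736 \left(456 + \left(534 - 402\right)\right)} = \frac{898807}{173 + 736 \left(456 + 132\right)} = \frac{898807}{173 + 736 \cdot 588} = \frac{898807}{173 + 432768} = \frac{898807}{432941}$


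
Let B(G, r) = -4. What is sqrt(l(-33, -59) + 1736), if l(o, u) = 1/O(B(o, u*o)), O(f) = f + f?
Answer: 3*sqrt(3086)/4 ≈ 41.664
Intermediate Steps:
O(f) = 2*f
l(o, u) = -1/8 (l(o, u) = 1/(2*(-4)) = 1/(-8) = -1/8)
sqrt(l(-33, -59) + 1736) = sqrt(-1/8 + 1736) = sqrt(13887/8) = 3*sqrt(3086)/4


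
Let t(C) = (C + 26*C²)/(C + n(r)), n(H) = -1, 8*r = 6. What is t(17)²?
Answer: 56715961/256 ≈ 2.2155e+5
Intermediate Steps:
r = ¾ (r = (⅛)*6 = ¾ ≈ 0.75000)
t(C) = (C + 26*C²)/(-1 + C) (t(C) = (C + 26*C²)/(C - 1) = (C + 26*C²)/(-1 + C))
t(17)² = (17*(1 + 26*17)/(-1 + 17))² = (17*(1 + 442)/16)² = (17*(1/16)*443)² = (7531/16)² = 56715961/256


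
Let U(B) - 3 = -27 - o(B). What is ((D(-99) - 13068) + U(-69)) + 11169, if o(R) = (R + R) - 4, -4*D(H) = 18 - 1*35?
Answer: -7107/4 ≈ -1776.8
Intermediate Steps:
D(H) = 17/4 (D(H) = -(18 - 1*35)/4 = -(18 - 35)/4 = -¼*(-17) = 17/4)
o(R) = -4 + 2*R (o(R) = 2*R - 4 = -4 + 2*R)
U(B) = -20 - 2*B (U(B) = 3 + (-27 - (-4 + 2*B)) = 3 + (-27 + (4 - 2*B)) = 3 + (-23 - 2*B) = -20 - 2*B)
((D(-99) - 13068) + U(-69)) + 11169 = ((17/4 - 13068) + (-20 - 2*(-69))) + 11169 = (-52255/4 + (-20 + 138)) + 11169 = (-52255/4 + 118) + 11169 = -51783/4 + 11169 = -7107/4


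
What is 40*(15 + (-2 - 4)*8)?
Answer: -1320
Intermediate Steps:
40*(15 + (-2 - 4)*8) = 40*(15 - 6*8) = 40*(15 - 48) = 40*(-33) = -1320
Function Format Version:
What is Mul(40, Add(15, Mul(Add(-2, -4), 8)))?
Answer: -1320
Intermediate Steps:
Mul(40, Add(15, Mul(Add(-2, -4), 8))) = Mul(40, Add(15, Mul(-6, 8))) = Mul(40, Add(15, -48)) = Mul(40, -33) = -1320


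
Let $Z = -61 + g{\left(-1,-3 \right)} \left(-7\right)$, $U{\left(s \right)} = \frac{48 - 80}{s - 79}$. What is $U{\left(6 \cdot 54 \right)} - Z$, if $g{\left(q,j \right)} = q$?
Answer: $\frac{13198}{245} \approx 53.869$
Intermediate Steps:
$U{\left(s \right)} = - \frac{32}{-79 + s}$
$Z = -54$ ($Z = -61 - -7 = -61 + 7 = -54$)
$U{\left(6 \cdot 54 \right)} - Z = - \frac{32}{-79 + 6 \cdot 54} - -54 = - \frac{32}{-79 + 324} + 54 = - \frac{32}{245} + 54 = \frac{13198}{245}$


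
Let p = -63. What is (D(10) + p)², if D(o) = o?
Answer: 2809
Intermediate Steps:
(D(10) + p)² = (10 - 63)² = (-53)² = 2809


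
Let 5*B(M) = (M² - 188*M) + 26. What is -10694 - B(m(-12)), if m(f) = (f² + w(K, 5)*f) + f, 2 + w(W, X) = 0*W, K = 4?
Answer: -48504/5 ≈ -9700.8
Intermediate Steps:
w(W, X) = -2 (w(W, X) = -2 + 0*W = -2 + 0 = -2)
m(f) = f² - f (m(f) = (f² - 2*f) + f = f² - f)
B(M) = 26/5 - 188*M/5 + M²/5 (B(M) = ((M² - 188*M) + 26)/5 = (26 + M² - 188*M)/5 = 26/5 - 188*M/5 + M²/5)
-10694 - B(m(-12)) = -10694 - (26/5 - (-2256)*(-1 - 12)/5 + (-12*(-1 - 12))²/5) = -10694 - (26/5 - (-2256)*(-13)/5 + (-12*(-13))²/5) = -10694 - (26/5 - 188/5*156 + (⅕)*156²) = -10694 - (26/5 - 29328/5 + (⅕)*24336) = -10694 - (26/5 - 29328/5 + 24336/5) = -10694 - 1*(-4966/5) = -10694 + 4966/5 = -48504/5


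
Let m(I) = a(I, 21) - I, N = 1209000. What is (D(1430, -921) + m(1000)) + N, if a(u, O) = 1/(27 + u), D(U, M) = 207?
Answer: 1240828590/1027 ≈ 1.2082e+6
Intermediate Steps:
m(I) = 1/(27 + I) - I
(D(1430, -921) + m(1000)) + N = (207 + (1 - 1*1000*(27 + 1000))/(27 + 1000)) + 1209000 = (207 + (1 - 1*1000*1027)/1027) + 1209000 = (207 + (1 - 1027000)/1027) + 1209000 = (207 + (1/1027)*(-1026999)) + 1209000 = (207 - 1026999/1027) + 1209000 = -814410/1027 + 1209000 = 1240828590/1027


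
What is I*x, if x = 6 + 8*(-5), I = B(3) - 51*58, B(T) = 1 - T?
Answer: 100640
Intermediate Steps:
I = -2960 (I = (1 - 1*3) - 51*58 = (1 - 3) - 2958 = -2 - 2958 = -2960)
x = -34 (x = 6 - 40 = -34)
I*x = -2960*(-34) = 100640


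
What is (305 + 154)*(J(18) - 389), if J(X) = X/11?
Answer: -1955799/11 ≈ -1.7780e+5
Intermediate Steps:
J(X) = X/11 (J(X) = X*(1/11) = X/11)
(305 + 154)*(J(18) - 389) = (305 + 154)*((1/11)*18 - 389) = 459*(18/11 - 389) = 459*(-4261/11) = -1955799/11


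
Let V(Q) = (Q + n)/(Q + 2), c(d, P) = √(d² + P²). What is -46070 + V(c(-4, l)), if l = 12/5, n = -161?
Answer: -10223243/222 - 815*√34/111 ≈ -46093.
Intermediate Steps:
l = 12/5 (l = 12*(⅕) = 12/5 ≈ 2.4000)
c(d, P) = √(P² + d²)
V(Q) = (-161 + Q)/(2 + Q) (V(Q) = (Q - 161)/(Q + 2) = (-161 + Q)/(2 + Q))
-46070 + V(c(-4, l)) = -46070 + (-161 + √((12/5)² + (-4)²))/(2 + √((12/5)² + (-4)²)) = -46070 + (-161 + √(144/25 + 16))/(2 + √(144/25 + 16)) = -46070 + (-161 + √(544/25))/(2 + √(544/25)) = -46070 + (-161 + 4*√34/5)/(2 + 4*√34/5)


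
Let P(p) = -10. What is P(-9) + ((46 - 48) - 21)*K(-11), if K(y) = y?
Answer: 243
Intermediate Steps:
P(-9) + ((46 - 48) - 21)*K(-11) = -10 + ((46 - 48) - 21)*(-11) = -10 + (-2 - 21)*(-11) = -10 - 23*(-11) = -10 + 253 = 243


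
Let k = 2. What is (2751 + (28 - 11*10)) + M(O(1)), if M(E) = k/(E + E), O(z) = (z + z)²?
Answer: 10677/4 ≈ 2669.3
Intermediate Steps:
O(z) = 4*z² (O(z) = (2*z)² = 4*z²)
M(E) = 1/E (M(E) = 2/(E + E) = 2/(2*E) = (1/(2*E))*2 = 1/E)
(2751 + (28 - 11*10)) + M(O(1)) = (2751 + (28 - 11*10)) + 1/(4*1²) = (2751 + (28 - 110)) + 1/(4*1) = (2751 - 82) + 1/4 = 2669 + ¼ = 10677/4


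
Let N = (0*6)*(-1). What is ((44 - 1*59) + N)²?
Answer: 225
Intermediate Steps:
N = 0 (N = 0*(-1) = 0)
((44 - 1*59) + N)² = ((44 - 1*59) + 0)² = ((44 - 59) + 0)² = (-15 + 0)² = (-15)² = 225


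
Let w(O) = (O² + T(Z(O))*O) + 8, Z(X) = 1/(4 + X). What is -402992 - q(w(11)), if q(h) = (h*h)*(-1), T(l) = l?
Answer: -86886284/225 ≈ -3.8616e+5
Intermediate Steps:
w(O) = 8 + O² + O/(4 + O) (w(O) = (O² + O/(4 + O)) + 8 = 8 + O² + O/(4 + O))
q(h) = -h² (q(h) = h²*(-1) = -h²)
-402992 - q(w(11)) = -402992 - (-1)*((11 + (4 + 11)*(8 + 11²))/(4 + 11))² = -402992 - (-1)*((11 + 15*(8 + 121))/15)² = -402992 - (-1)*((11 + 15*129)/15)² = -402992 - (-1)*((11 + 1935)/15)² = -402992 - (-1)*((1/15)*1946)² = -402992 - (-1)*(1946/15)² = -402992 - (-1)*3786916/225 = -402992 - 1*(-3786916/225) = -402992 + 3786916/225 = -86886284/225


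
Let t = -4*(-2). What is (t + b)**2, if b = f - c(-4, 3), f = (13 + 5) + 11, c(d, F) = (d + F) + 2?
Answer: 1296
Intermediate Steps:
c(d, F) = 2 + F + d (c(d, F) = (F + d) + 2 = 2 + F + d)
f = 29 (f = 18 + 11 = 29)
t = 8
b = 28 (b = 29 - (2 + 3 - 4) = 29 - 1*1 = 29 - 1 = 28)
(t + b)**2 = (8 + 28)**2 = 36**2 = 1296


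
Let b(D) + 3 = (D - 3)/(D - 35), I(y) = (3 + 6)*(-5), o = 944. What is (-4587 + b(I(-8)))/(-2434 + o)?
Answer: 22947/7450 ≈ 3.0801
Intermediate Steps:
I(y) = -45 (I(y) = 9*(-5) = -45)
b(D) = -3 + (-3 + D)/(-35 + D) (b(D) = -3 + (D - 3)/(D - 35) = -3 + (-3 + D)/(-35 + D))
(-4587 + b(I(-8)))/(-2434 + o) = (-4587 + 2*(51 - 1*(-45))/(-35 - 45))/(-2434 + 944) = (-4587 + 2*(51 + 45)/(-80))/(-1490) = (-4587 + 2*(-1/80)*96)*(-1/1490) = (-4587 - 12/5)*(-1/1490) = -22947/5*(-1/1490) = 22947/7450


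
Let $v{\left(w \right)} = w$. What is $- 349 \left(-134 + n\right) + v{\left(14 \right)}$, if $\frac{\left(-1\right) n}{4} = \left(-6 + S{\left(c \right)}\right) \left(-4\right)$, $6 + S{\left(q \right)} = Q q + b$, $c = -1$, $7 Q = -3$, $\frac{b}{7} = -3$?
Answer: $\frac{1600612}{7} \approx 2.2866 \cdot 10^{5}$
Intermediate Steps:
$b = -21$ ($b = 7 \left(-3\right) = -21$)
$Q = - \frac{3}{7}$ ($Q = \frac{1}{7} \left(-3\right) = - \frac{3}{7} \approx -0.42857$)
$S{\left(q \right)} = -27 - \frac{3 q}{7}$ ($S{\left(q \right)} = -6 - \left(21 + \frac{3 q}{7}\right) = -27 - \frac{3 q}{7}$)
$n = - \frac{3648}{7}$ ($n = - 4 \left(-6 - \frac{186}{7}\right) \left(-4\right) = - 4 \left(\left(- \frac{228}{7}\right) \left(-4\right)\right) = \left(-4\right) \frac{912}{7} = - \frac{3648}{7} \approx -521.14$)
$- 349 \left(-134 + n\right) + v{\left(14 \right)} = - 349 \left(-134 - \frac{3648}{7}\right) + 14 = \left(-349\right) \left(- \frac{4586}{7}\right) + 14 = \frac{1600514}{7} + 14 = \frac{1600612}{7}$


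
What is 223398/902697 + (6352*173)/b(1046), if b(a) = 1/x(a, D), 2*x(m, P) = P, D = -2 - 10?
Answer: -1983940170558/300899 ≈ -6.5934e+6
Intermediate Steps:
D = -12
x(m, P) = P/2
b(a) = -⅙ (b(a) = 1/((½)*(-12)) = 1/(-6) = -⅙)
223398/902697 + (6352*173)/b(1046) = 223398/902697 + (6352*173)/(-⅙) = 223398*(1/902697) + 1098896*(-6) = 74466/300899 - 6593376 = -1983940170558/300899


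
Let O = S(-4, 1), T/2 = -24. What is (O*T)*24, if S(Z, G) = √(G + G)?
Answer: -1152*√2 ≈ -1629.2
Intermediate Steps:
S(Z, G) = √2*√G (S(Z, G) = √(2*G) = √2*√G)
T = -48 (T = 2*(-24) = -48)
O = √2 (O = √2*√1 = √2*1 = √2 ≈ 1.4142)
(O*T)*24 = (√2*(-48))*24 = -48*√2*24 = -1152*√2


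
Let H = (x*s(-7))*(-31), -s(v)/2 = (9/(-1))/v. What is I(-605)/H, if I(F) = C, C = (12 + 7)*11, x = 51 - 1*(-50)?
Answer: 1463/56358 ≈ 0.025959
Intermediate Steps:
s(v) = 18/v (s(v) = -2*9/(-1)/v = -2*9*(-1)/v = -(-18)/v = 18/v)
x = 101 (x = 51 + 50 = 101)
C = 209 (C = 19*11 = 209)
I(F) = 209
H = 56358/7 (H = (101*(18/(-7)))*(-31) = (101*(18*(-⅐)))*(-31) = (101*(-18/7))*(-31) = -1818/7*(-31) = 56358/7 ≈ 8051.1)
I(-605)/H = 209/(56358/7) = 209*(7/56358) = 1463/56358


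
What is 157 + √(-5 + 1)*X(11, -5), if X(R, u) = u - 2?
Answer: 157 - 14*I ≈ 157.0 - 14.0*I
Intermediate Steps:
X(R, u) = -2 + u
157 + √(-5 + 1)*X(11, -5) = 157 + √(-5 + 1)*(-2 - 5) = 157 + √(-4)*(-7) = 157 + (2*I)*(-7) = 157 - 14*I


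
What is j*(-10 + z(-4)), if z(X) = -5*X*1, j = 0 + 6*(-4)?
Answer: -240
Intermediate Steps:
j = -24 (j = 0 - 24 = -24)
z(X) = -5*X
j*(-10 + z(-4)) = -24*(-10 - 5*(-4)) = -24*(-10 + 20) = -24*10 = -240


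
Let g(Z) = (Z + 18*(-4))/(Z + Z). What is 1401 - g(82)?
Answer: 114877/82 ≈ 1400.9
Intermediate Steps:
g(Z) = (-72 + Z)/(2*Z) (g(Z) = (Z - 72)/((2*Z)) = (-72 + Z)*(1/(2*Z)) = (-72 + Z)/(2*Z))
1401 - g(82) = 1401 - (-72 + 82)/(2*82) = 1401 - 10/(2*82) = 1401 - 1*5/82 = 1401 - 5/82 = 114877/82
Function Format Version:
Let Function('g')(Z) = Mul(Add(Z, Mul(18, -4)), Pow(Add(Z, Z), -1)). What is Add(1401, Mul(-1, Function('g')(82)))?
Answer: Rational(114877, 82) ≈ 1400.9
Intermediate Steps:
Function('g')(Z) = Mul(Rational(1, 2), Pow(Z, -1), Add(-72, Z)) (Function('g')(Z) = Mul(Add(Z, -72), Pow(Mul(2, Z), -1)) = Mul(Add(-72, Z), Mul(Rational(1, 2), Pow(Z, -1))) = Mul(Rational(1, 2), Pow(Z, -1), Add(-72, Z)))
Add(1401, Mul(-1, Function('g')(82))) = Add(1401, Mul(-1, Mul(Rational(1, 2), Pow(82, -1), Add(-72, 82)))) = Add(1401, Mul(-1, Mul(Rational(1, 2), Rational(1, 82), 10))) = Add(1401, Mul(-1, Rational(5, 82))) = Add(1401, Rational(-5, 82)) = Rational(114877, 82)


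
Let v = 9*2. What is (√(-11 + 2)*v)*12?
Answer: 648*I ≈ 648.0*I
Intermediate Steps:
v = 18
(√(-11 + 2)*v)*12 = (√(-11 + 2)*18)*12 = (√(-9)*18)*12 = ((3*I)*18)*12 = (54*I)*12 = 648*I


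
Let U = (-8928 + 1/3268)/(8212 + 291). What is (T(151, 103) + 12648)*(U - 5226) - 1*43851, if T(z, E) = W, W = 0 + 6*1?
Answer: -48399730450089/731258 ≈ -6.6187e+7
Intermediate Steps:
U = -29176703/27787804 (U = (-8928 + 1/3268)/8503 = -29176703/3268*1/8503 = -29176703/27787804 ≈ -1.0500)
W = 6 (W = 0 + 6 = 6)
T(z, E) = 6
(T(151, 103) + 12648)*(U - 5226) - 1*43851 = (6 + 12648)*(-29176703/27787804 - 5226) - 1*43851 = 12654*(-145248240407/27787804) - 43851 = -48367664055531/731258 - 43851 = -48399730450089/731258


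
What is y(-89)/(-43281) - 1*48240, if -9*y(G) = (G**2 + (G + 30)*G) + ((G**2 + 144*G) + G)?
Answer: -18790870772/389529 ≈ -48240.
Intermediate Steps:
y(G) = -145*G/9 - 2*G**2/9 - G*(30 + G)/9 (y(G) = -((G**2 + (G + 30)*G) + ((G**2 + 144*G) + G))/9 = -((G**2 + (30 + G)*G) + (G**2 + 145*G))/9 = -((G**2 + G*(30 + G)) + (G**2 + 145*G))/9 = -(2*G**2 + 145*G + G*(30 + G))/9 = -145*G/9 - 2*G**2/9 - G*(30 + G)/9)
y(-89)/(-43281) - 1*48240 = -1/9*(-89)*(175 + 3*(-89))/(-43281) - 1*48240 = -1/9*(-89)*(175 - 267)*(-1/43281) - 48240 = -1/9*(-89)*(-92)*(-1/43281) - 48240 = -8188/9*(-1/43281) - 48240 = 8188/389529 - 48240 = -18790870772/389529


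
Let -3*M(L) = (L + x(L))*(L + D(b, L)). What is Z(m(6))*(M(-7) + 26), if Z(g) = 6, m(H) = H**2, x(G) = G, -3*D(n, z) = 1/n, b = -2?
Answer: -106/3 ≈ -35.333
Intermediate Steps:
D(n, z) = -1/(3*n)
M(L) = -2*L*(1/6 + L)/3 (M(L) = -(L + L)*(L - 1/3/(-2))/3 = -2*L*(L - 1/3*(-1/2))/3 = -2*L*(L + 1/6)/3 = -2*L*(1/6 + L)/3)
Z(m(6))*(M(-7) + 26) = 6*((1/9)*(-7)*(-1 - 6*(-7)) + 26) = 6*((1/9)*(-7)*(-1 + 42) + 26) = 6*((1/9)*(-7)*41 + 26) = 6*(-287/9 + 26) = 6*(-53/9) = -106/3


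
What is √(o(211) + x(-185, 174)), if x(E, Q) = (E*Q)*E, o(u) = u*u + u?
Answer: √5999882 ≈ 2449.5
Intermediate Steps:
o(u) = u + u² (o(u) = u² + u = u + u²)
x(E, Q) = Q*E²
√(o(211) + x(-185, 174)) = √(211*(1 + 211) + 174*(-185)²) = √(211*212 + 174*34225) = √(44732 + 5955150) = √5999882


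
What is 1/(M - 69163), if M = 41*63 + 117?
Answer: -1/66463 ≈ -1.5046e-5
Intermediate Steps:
M = 2700 (M = 2583 + 117 = 2700)
1/(M - 69163) = 1/(2700 - 69163) = 1/(-66463) = -1/66463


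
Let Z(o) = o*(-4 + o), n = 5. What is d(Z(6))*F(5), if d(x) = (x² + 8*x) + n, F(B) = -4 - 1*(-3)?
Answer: -245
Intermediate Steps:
F(B) = -1 (F(B) = -4 + 3 = -1)
d(x) = 5 + x² + 8*x (d(x) = (x² + 8*x) + 5 = 5 + x² + 8*x)
d(Z(6))*F(5) = (5 + (6*(-4 + 6))² + 8*(6*(-4 + 6)))*(-1) = (5 + (6*2)² + 8*(6*2))*(-1) = (5 + 12² + 8*12)*(-1) = (5 + 144 + 96)*(-1) = 245*(-1) = -245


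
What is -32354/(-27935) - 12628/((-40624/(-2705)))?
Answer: -238227513251/283707860 ≈ -839.69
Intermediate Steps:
-32354/(-27935) - 12628/((-40624/(-2705))) = -32354*(-1/27935) - 12628/((-40624*(-1/2705))) = 32354/27935 - 12628/40624/2705 = 32354/27935 - 12628*2705/40624 = 32354/27935 - 8539685/10156 = -238227513251/283707860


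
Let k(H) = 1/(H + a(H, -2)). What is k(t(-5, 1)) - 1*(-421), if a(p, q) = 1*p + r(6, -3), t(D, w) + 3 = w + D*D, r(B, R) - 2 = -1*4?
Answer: 18525/44 ≈ 421.02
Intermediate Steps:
r(B, R) = -2 (r(B, R) = 2 - 1*4 = 2 - 4 = -2)
t(D, w) = -3 + w + D² (t(D, w) = -3 + (w + D*D) = -3 + (w + D²) = -3 + w + D²)
a(p, q) = -2 + p (a(p, q) = 1*p - 2 = p - 2 = -2 + p)
k(H) = 1/(-2 + 2*H) (k(H) = 1/(H + (-2 + H)) = 1/(-2 + 2*H))
k(t(-5, 1)) - 1*(-421) = 1/(2*(-1 + (-3 + 1 + (-5)²))) - 1*(-421) = 1/(2*(-1 + (-3 + 1 + 25))) + 421 = 1/(2*(-1 + 23)) + 421 = (½)/22 + 421 = (½)*(1/22) + 421 = 1/44 + 421 = 18525/44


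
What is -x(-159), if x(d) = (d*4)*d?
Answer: -101124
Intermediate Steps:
x(d) = 4*d**2 (x(d) = (4*d)*d = 4*d**2)
-x(-159) = -4*(-159)**2 = -4*25281 = -1*101124 = -101124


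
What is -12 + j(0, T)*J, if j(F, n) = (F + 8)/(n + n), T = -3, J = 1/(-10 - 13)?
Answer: -824/69 ≈ -11.942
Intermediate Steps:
J = -1/23 (J = 1/(-23) = -1/23 ≈ -0.043478)
j(F, n) = (8 + F)/(2*n) (j(F, n) = (8 + F)/((2*n)) = (8 + F)*(1/(2*n)) = (8 + F)/(2*n))
-12 + j(0, T)*J = -12 + ((½)*(8 + 0)/(-3))*(-1/23) = -12 + ((½)*(-⅓)*8)*(-1/23) = -12 - 4/3*(-1/23) = -12 + 4/69 = -824/69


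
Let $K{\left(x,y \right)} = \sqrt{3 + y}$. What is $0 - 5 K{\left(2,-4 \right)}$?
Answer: $- 5 i \approx - 5.0 i$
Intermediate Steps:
$0 - 5 K{\left(2,-4 \right)} = 0 - 5 \sqrt{3 - 4} = 0 - 5 \sqrt{-1} = 0 - 5 i = - 5 i$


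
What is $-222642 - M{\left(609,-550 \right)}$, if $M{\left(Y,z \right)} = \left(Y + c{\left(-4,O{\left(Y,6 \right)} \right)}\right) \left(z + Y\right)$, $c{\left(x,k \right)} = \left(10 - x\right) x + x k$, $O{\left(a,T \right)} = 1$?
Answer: $-255033$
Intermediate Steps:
$c{\left(x,k \right)} = k x + x \left(10 - x\right)$ ($c{\left(x,k \right)} = x \left(10 - x\right) + k x = k x + x \left(10 - x\right)$)
$M{\left(Y,z \right)} = \left(-60 + Y\right) \left(Y + z\right)$ ($M{\left(Y,z \right)} = \left(Y - 4 \left(10 + 1 - -4\right)\right) \left(z + Y\right) = \left(Y - 4 \left(10 + 1 + 4\right)\right) \left(Y + z\right) = \left(Y - 60\right) \left(Y + z\right) = \left(-60 + Y\right) \left(Y + z\right)$)
$-222642 - M{\left(609,-550 \right)} = -222642 - \left(609^{2} - 36540 - -33000 + 609 \left(-550\right)\right) = -222642 - \left(370881 - 36540 + 33000 - 334950\right) = -222642 - 32391 = -255033$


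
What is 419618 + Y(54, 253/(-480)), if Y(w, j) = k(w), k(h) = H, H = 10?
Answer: 419628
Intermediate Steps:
k(h) = 10
Y(w, j) = 10
419618 + Y(54, 253/(-480)) = 419618 + 10 = 419628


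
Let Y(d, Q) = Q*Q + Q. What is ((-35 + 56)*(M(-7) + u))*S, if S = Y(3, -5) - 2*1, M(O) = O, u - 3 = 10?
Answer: 2268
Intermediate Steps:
u = 13 (u = 3 + 10 = 13)
Y(d, Q) = Q + Q² (Y(d, Q) = Q² + Q = Q + Q²)
S = 18 (S = -5*(1 - 5) - 2*1 = -5*(-4) - 2 = 20 - 2 = 18)
((-35 + 56)*(M(-7) + u))*S = ((-35 + 56)*(-7 + 13))*18 = (21*6)*18 = 126*18 = 2268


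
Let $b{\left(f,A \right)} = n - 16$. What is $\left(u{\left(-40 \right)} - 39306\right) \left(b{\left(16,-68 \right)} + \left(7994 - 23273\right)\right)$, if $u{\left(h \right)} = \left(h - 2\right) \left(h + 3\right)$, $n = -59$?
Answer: $579644208$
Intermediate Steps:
$u{\left(h \right)} = \left(-2 + h\right) \left(3 + h\right)$
$b{\left(f,A \right)} = -75$ ($b{\left(f,A \right)} = -59 - 16 = -75$)
$\left(u{\left(-40 \right)} - 39306\right) \left(b{\left(16,-68 \right)} + \left(7994 - 23273\right)\right) = \left(\left(-6 - 40 + \left(-40\right)^{2}\right) - 39306\right) \left(-75 + \left(7994 - 23273\right)\right) = \left(\left(-6 - 40 + 1600\right) - 39306\right) \left(-75 + \left(7994 - 23273\right)\right) = \left(1554 - 39306\right) \left(-75 - 15279\right) = \left(-37752\right) \left(-15354\right) = 579644208$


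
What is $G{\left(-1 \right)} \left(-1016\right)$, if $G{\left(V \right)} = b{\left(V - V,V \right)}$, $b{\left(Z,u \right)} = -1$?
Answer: $1016$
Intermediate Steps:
$G{\left(V \right)} = -1$
$G{\left(-1 \right)} \left(-1016\right) = \left(-1\right) \left(-1016\right) = 1016$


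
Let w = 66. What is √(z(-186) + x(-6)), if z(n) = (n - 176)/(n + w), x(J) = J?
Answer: I*√2685/30 ≈ 1.7272*I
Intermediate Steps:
z(n) = (-176 + n)/(66 + n) (z(n) = (n - 176)/(n + 66) = (-176 + n)/(66 + n))
√(z(-186) + x(-6)) = √((-176 - 186)/(66 - 186) - 6) = √(-362/(-120) - 6) = √(-1/120*(-362) - 6) = √(181/60 - 6) = √(-179/60) = I*√2685/30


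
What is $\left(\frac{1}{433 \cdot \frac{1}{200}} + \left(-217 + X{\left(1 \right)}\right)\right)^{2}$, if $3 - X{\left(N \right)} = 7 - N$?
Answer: $\frac{9036403600}{187489} \approx 48197.0$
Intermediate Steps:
$X{\left(N \right)} = -4 + N$ ($X{\left(N \right)} = 3 - \left(7 - N\right) = 3 + \left(-7 + N\right) = -4 + N$)
$\left(\frac{1}{433 \cdot \frac{1}{200}} + \left(-217 + X{\left(1 \right)}\right)\right)^{2} = \left(\frac{1}{433 \cdot \frac{1}{200}} + \left(-217 + \left(-4 + 1\right)\right)\right)^{2} = \left(\frac{1}{433 \cdot \frac{1}{200}} - 220\right)^{2} = \left(\frac{1}{\frac{433}{200}} - 220\right)^{2} = \left(\frac{200}{433} - 220\right)^{2} = \left(- \frac{95060}{433}\right)^{2} = \frac{9036403600}{187489}$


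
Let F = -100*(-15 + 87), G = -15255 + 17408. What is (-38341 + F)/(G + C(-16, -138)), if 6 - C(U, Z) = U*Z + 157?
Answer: 45541/206 ≈ 221.07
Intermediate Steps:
G = 2153
C(U, Z) = -151 - U*Z (C(U, Z) = 6 - (U*Z + 157) = 6 - (157 + U*Z) = 6 + (-157 - U*Z) = -151 - U*Z)
F = -7200 (F = -100*72 = -7200)
(-38341 + F)/(G + C(-16, -138)) = (-38341 - 7200)/(2153 + (-151 - 1*(-16)*(-138))) = -45541/(2153 + (-151 - 2208)) = -45541/(2153 - 2359) = -45541/(-206) = -45541*(-1/206) = 45541/206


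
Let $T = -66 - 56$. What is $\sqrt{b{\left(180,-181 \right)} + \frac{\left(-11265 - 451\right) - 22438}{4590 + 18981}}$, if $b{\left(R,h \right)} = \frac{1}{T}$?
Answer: $\frac{i \sqrt{148766125218}}{319518} \approx 1.2071 i$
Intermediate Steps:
$T = -122$ ($T = -66 - 56 = -122$)
$b{\left(R,h \right)} = - \frac{1}{122}$ ($b{\left(R,h \right)} = \frac{1}{-122} = - \frac{1}{122}$)
$\sqrt{b{\left(180,-181 \right)} + \frac{\left(-11265 - 451\right) - 22438}{4590 + 18981}} = \sqrt{- \frac{1}{122} + \frac{\left(-11265 - 451\right) - 22438}{4590 + 18981}} = \sqrt{- \frac{1}{122} + \frac{\left(-11265 - 451\right) - 22438}{23571}} = \sqrt{- \frac{1}{122} + \left(-11716 - 22438\right) \frac{1}{23571}} = \sqrt{- \frac{1}{122} - \frac{34154}{23571}} = \sqrt{- \frac{4190359}{2875662}} = \frac{i \sqrt{148766125218}}{319518}$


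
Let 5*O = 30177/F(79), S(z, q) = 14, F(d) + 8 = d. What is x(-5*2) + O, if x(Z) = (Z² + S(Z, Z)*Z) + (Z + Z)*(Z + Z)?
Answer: 157977/355 ≈ 445.01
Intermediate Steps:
F(d) = -8 + d
x(Z) = 5*Z² + 14*Z (x(Z) = (Z² + 14*Z) + (Z + Z)*(Z + Z) = (Z² + 14*Z) + (2*Z)*(2*Z) = (Z² + 14*Z) + 4*Z² = 5*Z² + 14*Z)
O = 30177/355 (O = (30177/(-8 + 79))/5 = (30177/71)/5 = (30177*(1/71))/5 = (⅕)*(30177/71) = 30177/355 ≈ 85.006)
x(-5*2) + O = (-5*2)*(14 + 5*(-5*2)) + 30177/355 = -10*(14 + 5*(-10)) + 30177/355 = -10*(14 - 50) + 30177/355 = -10*(-36) + 30177/355 = 360 + 30177/355 = 157977/355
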